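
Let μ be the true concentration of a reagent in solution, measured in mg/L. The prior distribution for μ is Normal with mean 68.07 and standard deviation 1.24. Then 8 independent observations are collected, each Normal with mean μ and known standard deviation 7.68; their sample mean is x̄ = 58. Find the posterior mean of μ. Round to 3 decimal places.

Posterior mean ≈ 66.332

With known σ, the Normal prior is conjugate. Weight on the data is w = (n/σ²)/(n/σ² + 1/τ₀²) = 0.135634/(0.135634+0.650364) = 0.17256.
Posterior mean = w·x̄ + (1−w)·μ₀ = 0.17256·58 + 0.82744·68.07 = 66.332.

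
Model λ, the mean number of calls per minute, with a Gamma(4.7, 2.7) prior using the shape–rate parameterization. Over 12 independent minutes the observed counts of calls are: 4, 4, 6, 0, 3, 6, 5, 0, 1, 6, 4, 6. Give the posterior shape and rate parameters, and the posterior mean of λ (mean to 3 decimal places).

Posterior: Gamma(shape=49.7, rate=14.7); mean ≈ 3.381

Total count ∑xᵢ = 45 over n = 12 minutes.
Gamma is conjugate to the Poisson likelihood: posterior is Gamma(shape = 4.7+45 = 49.7, rate = 2.7+12 = 14.7).
Posterior mean = shape/rate = 49.7/14.7 = 3.381.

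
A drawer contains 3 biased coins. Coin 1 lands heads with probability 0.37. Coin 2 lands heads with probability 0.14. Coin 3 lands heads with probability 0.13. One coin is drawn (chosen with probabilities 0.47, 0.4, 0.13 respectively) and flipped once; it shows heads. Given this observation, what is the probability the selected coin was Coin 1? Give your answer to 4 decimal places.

P(heads|C1) = 0.37; P(heads|C2) = 0.14; P(heads|C3) = 0.13.
Prior × likelihood for each source: 0.47·0.37=0.1739, 0.4·0.14=0.05600, 0.13·0.13=0.01690. Summing gives P(heads) = 0.24680.
P(Coin 1 | heads) = 0.1739 / 0.24680 = 0.7046.

Posterior probability ≈ 0.7046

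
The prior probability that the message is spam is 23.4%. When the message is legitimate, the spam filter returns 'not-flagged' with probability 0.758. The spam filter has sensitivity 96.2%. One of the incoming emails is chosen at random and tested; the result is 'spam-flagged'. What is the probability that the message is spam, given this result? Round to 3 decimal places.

Let H be the event that the message is spam. P(H) = 0.234, so P(¬H) = 0.766. With E the 'spam-flagged' result, P(E|H) = 0.962 and P(E|¬H) = 0.242.
P(E) = 0.962·0.234 + 0.242·0.766 = 0.22511 + 0.18537 = 0.41048.
By Bayes' theorem, P(H|E) = 0.22511 / 0.41048 = 0.548.

P(H | E) ≈ 0.548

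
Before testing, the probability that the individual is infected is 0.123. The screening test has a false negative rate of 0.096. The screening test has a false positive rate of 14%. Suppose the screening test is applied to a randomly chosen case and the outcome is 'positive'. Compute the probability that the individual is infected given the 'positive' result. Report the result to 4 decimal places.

Write H for 'the individual is infected'. Prior odds H:¬H = 0.123/0.877 = 0.14025. For the 'positive' outcome, the likelihood ratio is 0.904/0.14 = 6.4571.
Posterior odds = 0.14025 × 6.4571 = 0.90562, so P(H|E) = 0.90562/(1+0.90562) = 0.4752.

P(H | E) ≈ 0.4752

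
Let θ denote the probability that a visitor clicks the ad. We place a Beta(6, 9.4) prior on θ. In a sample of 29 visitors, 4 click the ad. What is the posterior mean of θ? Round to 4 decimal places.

Posterior mean ≈ 0.2252

Observing 4 successes and 25 failures updates Beta(6, 9.4) by adding the success and failure counts to the two shape parameters: α = 6+4 = 10, β = 9.4+25 = 34.4.
Posterior mean = α/(α+β) = 10/44.4 = 0.2252.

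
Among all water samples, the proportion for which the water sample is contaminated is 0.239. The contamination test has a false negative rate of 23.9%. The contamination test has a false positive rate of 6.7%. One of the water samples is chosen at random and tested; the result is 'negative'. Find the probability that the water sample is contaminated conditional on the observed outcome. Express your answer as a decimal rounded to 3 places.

P(H | E) ≈ 0.074

Let H be the event that the water sample is contaminated. P(H) = 0.239, so P(¬H) = 0.761. With E the 'negative' result, P(E|H) = 0.239 and P(E|¬H) = 0.933.
P(E) = 0.239·0.239 + 0.933·0.761 = 0.057121 + 0.71001 = 0.76713.
By Bayes' theorem, P(H|E) = 0.057121 / 0.76713 = 0.074.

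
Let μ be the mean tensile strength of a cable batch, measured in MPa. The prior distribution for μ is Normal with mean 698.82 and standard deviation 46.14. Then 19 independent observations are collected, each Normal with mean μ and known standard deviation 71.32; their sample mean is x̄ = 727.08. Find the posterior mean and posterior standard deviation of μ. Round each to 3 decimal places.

With known σ, the Normal prior is conjugate. Weight on the data is w = (n/σ²)/(n/σ² + 1/τ₀²) = 0.00373535/(0.00373535+0.00046973) = 0.88830.
Posterior mean = w·x̄ + (1−w)·μ₀ = 0.88830·727.08 + 0.11170·698.82 = 723.923. Posterior variance = 1/(0.00373535+0.00046973) = 237.808, so SD = 15.421.

Posterior mean ≈ 723.923; posterior SD ≈ 15.421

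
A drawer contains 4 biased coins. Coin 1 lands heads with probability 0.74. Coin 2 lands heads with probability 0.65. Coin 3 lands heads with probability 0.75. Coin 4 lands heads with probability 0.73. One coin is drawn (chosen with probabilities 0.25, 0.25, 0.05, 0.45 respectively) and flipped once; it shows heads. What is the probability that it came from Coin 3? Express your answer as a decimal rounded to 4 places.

Posterior probability ≈ 0.0526

P(heads|C1) = 0.74; P(heads|C2) = 0.65; P(heads|C3) = 0.75; P(heads|C4) = 0.73.
Prior × likelihood for each source: 0.25·0.74=0.1850, 0.25·0.65=0.1625, 0.05·0.75=0.03750, 0.45·0.73=0.3285. Summing gives P(heads) = 0.71350.
P(Coin 3 | heads) = 0.03750 / 0.71350 = 0.0526.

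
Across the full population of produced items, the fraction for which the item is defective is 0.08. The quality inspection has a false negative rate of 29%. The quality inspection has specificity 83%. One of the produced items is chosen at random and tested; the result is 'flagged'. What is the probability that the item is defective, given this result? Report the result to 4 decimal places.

P(H | E) ≈ 0.2664

Let H be the event that the item is defective. P(H) = 0.08, so P(¬H) = 0.92. With E the 'flagged' result, P(E|H) = 0.71 and P(E|¬H) = 0.17.
P(E) = 0.71·0.08 + 0.17·0.92 = 0.056800 + 0.15640 = 0.21320.
By Bayes' theorem, P(H|E) = 0.056800 / 0.21320 = 0.2664.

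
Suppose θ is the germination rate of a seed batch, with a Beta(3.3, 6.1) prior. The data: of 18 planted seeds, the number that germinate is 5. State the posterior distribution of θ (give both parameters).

Observing 5 successes and 13 failures updates Beta(3.3, 6.1) by adding the success and failure counts to the two shape parameters: α = 3.3+5 = 8.3, β = 6.1+13 = 19.1.

Posterior: Beta(8.3, 19.1)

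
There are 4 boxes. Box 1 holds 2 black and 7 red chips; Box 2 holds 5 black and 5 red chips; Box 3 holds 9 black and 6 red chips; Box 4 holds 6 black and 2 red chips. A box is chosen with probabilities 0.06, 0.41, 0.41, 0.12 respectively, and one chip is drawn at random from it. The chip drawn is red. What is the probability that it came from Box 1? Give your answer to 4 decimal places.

Posterior probability ≈ 0.1047

Tabulate prior·likelihood by source: [1] prior 0.06, lik 0.7778, product 0.04667; [2] prior 0.41, lik 0.5, product 0.2050; [3] prior 0.41, lik 0.4, product 0.1640; [4] prior 0.12, lik 0.25, product 0.03000.
Normalizing constant = 0.44567; the posterior for Box 1 is its product over the sum, 0.04667/0.44567 = 0.1047.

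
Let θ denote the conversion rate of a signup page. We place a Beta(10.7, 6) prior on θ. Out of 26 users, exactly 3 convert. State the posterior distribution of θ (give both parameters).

The binomial likelihood is conjugate to the Beta prior: with 3 successes and 23 failures, the posterior is Beta(10.7+3, 6+23) = Beta(13.7, 29).

Posterior: Beta(13.7, 29)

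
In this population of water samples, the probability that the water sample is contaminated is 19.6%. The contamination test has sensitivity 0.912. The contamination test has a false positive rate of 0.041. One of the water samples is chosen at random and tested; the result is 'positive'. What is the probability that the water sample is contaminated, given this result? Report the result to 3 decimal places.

Write H for 'the water sample is contaminated'. Prior odds H:¬H = 0.196/0.804 = 0.24378. For the 'positive' outcome, the likelihood ratio is 0.912/0.041 = 22.244.
Posterior odds = 0.24378 × 22.244 = 5.4226, so P(H|E) = 5.4226/(1+5.4226) = 0.844.

P(H | E) ≈ 0.844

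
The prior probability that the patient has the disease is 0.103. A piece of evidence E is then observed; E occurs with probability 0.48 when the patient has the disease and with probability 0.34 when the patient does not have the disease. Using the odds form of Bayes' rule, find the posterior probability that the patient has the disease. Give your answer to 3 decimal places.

Posterior probability ≈ 0.139

Prior odds = 0.103/(1−0.103) = 0.11483. In log-odds, ln(0.11483) = -2.1643.
Add log likelihood ratio: ln(1.4118) = 0.34484.
Posterior log-odds = -1.8195, so posterior odds = exp(-1.8195) = 0.16211. Converting, P(H|E) = 0.16211/1.1621 = 0.139.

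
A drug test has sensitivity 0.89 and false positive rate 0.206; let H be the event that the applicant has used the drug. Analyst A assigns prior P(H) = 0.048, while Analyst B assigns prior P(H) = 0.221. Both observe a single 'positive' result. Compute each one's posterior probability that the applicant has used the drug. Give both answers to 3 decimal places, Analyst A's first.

P('+'|H) = 0.89, P('+'|¬H) = 0.206.
Analyst A: numerator 0.89·0.048 = 0.042720; evidence = 0.042720+0.206·0.952 = 0.23883; posterior = 0.179.
Analyst B: numerator 0.89·0.221 = 0.19669; evidence = 0.19669+0.206·0.779 = 0.35716; posterior = 0.551.

Analyst A: 0.179; Analyst B: 0.551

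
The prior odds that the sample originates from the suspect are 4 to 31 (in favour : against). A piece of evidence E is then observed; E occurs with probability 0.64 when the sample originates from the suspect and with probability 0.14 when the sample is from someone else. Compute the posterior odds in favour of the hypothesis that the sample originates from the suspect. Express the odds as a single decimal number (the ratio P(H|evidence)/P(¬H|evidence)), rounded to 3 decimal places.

Prior odds = 4/31 = 0.12903.
Likelihood ratio for E = 0.64/0.14 = 4.5714.
Posterior odds = prior odds × LR = 0.58986.

Posterior odds ≈ 0.590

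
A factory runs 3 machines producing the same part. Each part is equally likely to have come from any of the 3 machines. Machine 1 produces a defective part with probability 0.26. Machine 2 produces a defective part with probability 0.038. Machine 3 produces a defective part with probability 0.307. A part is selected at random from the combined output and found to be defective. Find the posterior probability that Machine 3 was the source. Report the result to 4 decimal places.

Posterior probability ≈ 0.5074

P(defective|M1) = 0.26; P(defective|M2) = 0.038; P(defective|M3) = 0.307.
Prior × likelihood for each source: 0.333333·0.26=0.08667, 0.333333·0.038=0.01267, 0.333333·0.307=0.1023. Summing gives P(defective) = 0.20167.
P(Machine 3 | defective) = 0.1023 / 0.20167 = 0.5074.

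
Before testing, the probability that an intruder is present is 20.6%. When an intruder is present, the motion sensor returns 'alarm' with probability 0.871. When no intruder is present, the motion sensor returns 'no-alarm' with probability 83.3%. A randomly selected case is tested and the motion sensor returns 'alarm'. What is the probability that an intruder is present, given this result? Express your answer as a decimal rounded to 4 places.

P(H | E) ≈ 0.5750

Write H for 'an intruder is present'. Prior odds H:¬H = 0.206/0.794 = 0.25945. For the 'alarm' outcome, the likelihood ratio is 0.871/0.167 = 5.2156.
Posterior odds = 0.25945 × 5.2156 = 1.3532, so P(H|E) = 1.3532/(1+1.3532) = 0.5750.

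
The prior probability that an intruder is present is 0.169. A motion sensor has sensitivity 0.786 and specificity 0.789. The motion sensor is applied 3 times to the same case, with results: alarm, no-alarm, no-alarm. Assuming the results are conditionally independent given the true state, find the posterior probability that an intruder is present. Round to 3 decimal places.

With H the event that an intruder is present, the joint likelihood of the observed sequence is P(data|H) = 0.786·0.214·0.214 = 0.035996 and P(data|¬H) = 0.211·0.789·0.789 = 0.13135.
Bayes: P(H|data) = 0.169·0.035996 / (0.169·0.035996 + 0.831·0.13135) = 0.0060833/0.11524 = 0.0528.

Posterior P(H) ≈ 0.053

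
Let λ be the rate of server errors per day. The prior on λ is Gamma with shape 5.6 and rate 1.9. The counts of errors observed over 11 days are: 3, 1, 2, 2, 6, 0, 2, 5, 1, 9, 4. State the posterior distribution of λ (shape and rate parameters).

Posterior: Gamma(shape=40.6, rate=12.9)

Total count ∑xᵢ = 35 over n = 11 days.
Gamma is conjugate to the Poisson likelihood: posterior is Gamma(shape = 5.6+35 = 40.6, rate = 1.9+11 = 12.9).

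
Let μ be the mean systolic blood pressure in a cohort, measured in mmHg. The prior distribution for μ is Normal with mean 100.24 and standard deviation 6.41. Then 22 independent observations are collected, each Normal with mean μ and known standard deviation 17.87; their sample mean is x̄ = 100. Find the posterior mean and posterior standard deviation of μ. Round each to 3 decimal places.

With known σ, the Normal prior is conjugate. Weight on the data is w = (n/σ²)/(n/σ² + 1/τ₀²) = 0.0688928/(0.0688928+0.0243379) = 0.73895.
Posterior mean = w·x̄ + (1−w)·μ₀ = 0.73895·100 + 0.26105·100.24 = 100.063. Posterior variance = 1/(0.0688928+0.0243379) = 10.7261, so SD = 3.275.

Posterior mean ≈ 100.063; posterior SD ≈ 3.275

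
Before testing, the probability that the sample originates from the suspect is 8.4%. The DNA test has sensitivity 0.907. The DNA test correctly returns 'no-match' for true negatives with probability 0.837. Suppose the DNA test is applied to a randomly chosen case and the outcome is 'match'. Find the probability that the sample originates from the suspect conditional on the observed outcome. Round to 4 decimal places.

P(H | E) ≈ 0.3379

Write H for 'the sample originates from the suspect'. Prior odds H:¬H = 0.084/0.916 = 0.091703. For the 'match' outcome, the likelihood ratio is 0.907/0.163 = 5.5644.
Posterior odds = 0.091703 × 5.5644 = 0.51027, so P(H|E) = 0.51027/(1+0.51027) = 0.3379.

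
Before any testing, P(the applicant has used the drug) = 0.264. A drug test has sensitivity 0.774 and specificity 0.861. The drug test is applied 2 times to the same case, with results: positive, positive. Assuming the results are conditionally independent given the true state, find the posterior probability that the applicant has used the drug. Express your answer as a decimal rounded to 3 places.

Let H be the event that the applicant has used the drug; start with P(H) = 0.264. P('positive'|H) = 0.774, P('positive'|¬H) = 0.139.
Update on result 1 ('positive'): P(H) ← 0.774·0.2640 / (0.774·0.2640 + 0.139·0.7360) = 0.20434/0.30664 = 0.6664.
Update on result 2 ('positive'): P(H) ← 0.774·0.6664 / (0.774·0.6664 + 0.139·0.3336) = 0.51577/0.56215 = 0.9175.

Posterior P(H) ≈ 0.918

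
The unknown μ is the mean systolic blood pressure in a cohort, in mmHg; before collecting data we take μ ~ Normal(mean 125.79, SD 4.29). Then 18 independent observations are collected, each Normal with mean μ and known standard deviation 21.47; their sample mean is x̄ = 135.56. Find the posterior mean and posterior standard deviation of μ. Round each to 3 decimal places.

Posterior mean ≈ 129.875; posterior SD ≈ 3.272

Prior precision 1/τ₀² = 1/4.29² = 0.0543357; data precision n/σ² = 18/21.47² = 0.0390489.
Posterior precision = 0.0543357 + 0.0390489 = 0.0933846, giving posterior SD = 1/√0.0933846 = 3.272.
Posterior mean = (0.0543357·125.79 + 0.0390489·135.56) / 0.0933846 = 129.875.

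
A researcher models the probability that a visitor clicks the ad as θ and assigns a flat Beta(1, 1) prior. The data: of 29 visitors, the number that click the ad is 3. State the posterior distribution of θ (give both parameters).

The binomial likelihood is conjugate to the Beta prior: with 3 successes and 26 failures, the posterior is Beta(1+3, 1+26) = Beta(4, 27).

Posterior: Beta(4, 27)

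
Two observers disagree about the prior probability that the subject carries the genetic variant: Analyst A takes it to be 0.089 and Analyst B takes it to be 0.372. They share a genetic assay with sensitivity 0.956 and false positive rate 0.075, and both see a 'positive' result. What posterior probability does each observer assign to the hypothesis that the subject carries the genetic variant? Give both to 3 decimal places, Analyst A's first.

P('+'|H) = 0.956, P('+'|¬H) = 0.075.
Analyst A: numerator 0.956·0.089 = 0.085084; evidence = 0.085084+0.075·0.911 = 0.15341; posterior = 0.555.
Analyst B: numerator 0.956·0.372 = 0.35563; evidence = 0.35563+0.075·0.628 = 0.40273; posterior = 0.883.

Analyst A: 0.555; Analyst B: 0.883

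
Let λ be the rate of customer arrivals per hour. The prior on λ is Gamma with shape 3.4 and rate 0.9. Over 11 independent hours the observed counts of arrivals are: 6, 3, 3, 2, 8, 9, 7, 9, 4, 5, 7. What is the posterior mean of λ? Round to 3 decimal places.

Posterior mean ≈ 5.580

The Poisson likelihood adds the total count to the shape and the number of exposure periods to the rate. Here ∑xᵢ = 63 and n = 11, so shape 3.4→66.4 and rate 0.9→11.9.
E[λ | data] = 66.4/11.9 = 5.580.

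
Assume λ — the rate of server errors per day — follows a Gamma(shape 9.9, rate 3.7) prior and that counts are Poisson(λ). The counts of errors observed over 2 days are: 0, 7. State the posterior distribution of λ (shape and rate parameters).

The Poisson likelihood adds the total count to the shape and the number of exposure periods to the rate. Here ∑xᵢ = 7 and n = 2, so shape 9.9→16.9 and rate 3.7→5.7.

Posterior: Gamma(shape=16.9, rate=5.7)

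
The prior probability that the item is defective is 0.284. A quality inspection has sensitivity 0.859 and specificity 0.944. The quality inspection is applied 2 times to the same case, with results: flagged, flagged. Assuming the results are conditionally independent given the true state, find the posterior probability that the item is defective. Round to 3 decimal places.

Posterior P(H) ≈ 0.989

With H the event that the item is defective, the joint likelihood of the observed sequence is P(data|H) = 0.859·0.859 = 0.73788 and P(data|¬H) = 0.056·0.056 = 0.0031360.
Bayes: P(H|data) = 0.284·0.73788 / (0.284·0.73788 + 0.716·0.0031360) = 0.20956/0.21180 = 0.9894.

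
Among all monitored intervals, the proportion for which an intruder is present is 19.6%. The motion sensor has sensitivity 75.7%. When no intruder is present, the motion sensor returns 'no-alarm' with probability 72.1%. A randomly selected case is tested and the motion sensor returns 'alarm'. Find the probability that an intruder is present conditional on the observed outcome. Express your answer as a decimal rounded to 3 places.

P(H | E) ≈ 0.398

Write H for 'an intruder is present'. Prior odds H:¬H = 0.196/0.804 = 0.24378. For the 'alarm' outcome, the likelihood ratio is 0.757/0.279 = 2.7133.
Posterior odds = 0.24378 × 2.7133 = 0.66144, so P(H|E) = 0.66144/(1+0.66144) = 0.398.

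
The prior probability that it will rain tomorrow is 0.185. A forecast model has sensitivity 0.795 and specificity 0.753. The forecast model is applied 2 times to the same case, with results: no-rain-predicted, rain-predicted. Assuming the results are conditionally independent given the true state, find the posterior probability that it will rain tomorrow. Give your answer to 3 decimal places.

Let H be the event that it will rain tomorrow; start with P(H) = 0.185. P('rain-predicted'|H) = 0.795, P('rain-predicted'|¬H) = 0.247.
Update on result 1 ('no-rain-predicted'): P(H) ← 0.205·0.1850 / (0.205·0.1850 + 0.753·0.8150) = 0.037925/0.65162 = 0.0582.
Update on result 2 ('rain-predicted'): P(H) ← 0.795·0.0582 / (0.795·0.0582 + 0.247·0.9418) = 0.046270/0.27889 = 0.1659.

Posterior P(H) ≈ 0.166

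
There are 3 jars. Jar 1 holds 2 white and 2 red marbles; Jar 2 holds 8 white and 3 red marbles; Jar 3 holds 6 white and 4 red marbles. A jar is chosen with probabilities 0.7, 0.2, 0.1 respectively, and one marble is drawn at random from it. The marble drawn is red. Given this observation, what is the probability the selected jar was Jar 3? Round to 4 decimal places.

P(red|Jar 1) = 0.5; P(red|Jar 2) = 0.2727; P(red|Jar 3) = 0.4.
Prior × likelihood for each source: 0.7·0.5=0.3500, 0.2·0.2727=0.05455, 0.1·0.4=0.04000. Summing gives P(red) = 0.44455.
P(Jar 3 | red) = 0.04000 / 0.44455 = 0.0900.

Posterior probability ≈ 0.0900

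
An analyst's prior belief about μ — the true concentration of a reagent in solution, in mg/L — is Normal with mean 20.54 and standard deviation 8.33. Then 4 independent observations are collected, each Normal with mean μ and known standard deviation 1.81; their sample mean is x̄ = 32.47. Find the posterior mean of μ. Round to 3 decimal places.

Posterior mean ≈ 32.331

Prior precision 1/τ₀² = 1/8.33² = 0.0144115; data precision n/σ² = 4/1.81² = 1.22096.
Posterior precision = 0.0144115 + 1.22096 = 1.23538.
Posterior mean = (0.0144115·20.54 + 1.22096·32.47) / 1.23538 = 32.331.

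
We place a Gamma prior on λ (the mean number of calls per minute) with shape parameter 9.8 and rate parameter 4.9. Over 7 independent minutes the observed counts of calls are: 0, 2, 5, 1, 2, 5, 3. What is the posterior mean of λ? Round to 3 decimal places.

The Poisson likelihood adds the total count to the shape and the number of exposure periods to the rate. Here ∑xᵢ = 18 and n = 7, so shape 9.8→27.8 and rate 4.9→11.9.
Posterior mean = shape/rate = 27.8/11.9 = 2.336.

Posterior mean ≈ 2.336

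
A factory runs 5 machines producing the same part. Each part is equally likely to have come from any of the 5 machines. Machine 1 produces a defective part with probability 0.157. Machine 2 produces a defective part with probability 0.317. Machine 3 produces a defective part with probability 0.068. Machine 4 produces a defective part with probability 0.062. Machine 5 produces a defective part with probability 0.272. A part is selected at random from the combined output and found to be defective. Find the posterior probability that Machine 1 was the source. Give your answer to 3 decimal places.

P(defective|M1) = 0.157; P(defective|M2) = 0.317; P(defective|M3) = 0.068; P(defective|M4) = 0.062; P(defective|M5) = 0.272.
Prior × likelihood for each source: 0.2·0.157=0.03140, 0.2·0.317=0.06340, 0.2·0.068=0.01360, 0.2·0.062=0.01240, 0.2·0.272=0.05440. Summing gives P(defective) = 0.17520.
P(Machine 1 | defective) = 0.03140 / 0.17520 = 0.179.

Posterior probability ≈ 0.179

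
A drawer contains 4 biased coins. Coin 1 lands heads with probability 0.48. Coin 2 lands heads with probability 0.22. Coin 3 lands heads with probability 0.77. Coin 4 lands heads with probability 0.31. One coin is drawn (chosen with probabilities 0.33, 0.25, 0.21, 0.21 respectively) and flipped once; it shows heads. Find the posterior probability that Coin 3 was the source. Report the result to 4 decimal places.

Tabulate prior·likelihood by source: [1] prior 0.33, lik 0.48, product 0.1584; [2] prior 0.25, lik 0.22, product 0.05500; [3] prior 0.21, lik 0.77, product 0.1617; [4] prior 0.21, lik 0.31, product 0.06510.
Normalizing constant = 0.44020; the posterior for Coin 3 is its product over the sum, 0.1617/0.44020 = 0.3673.

Posterior probability ≈ 0.3673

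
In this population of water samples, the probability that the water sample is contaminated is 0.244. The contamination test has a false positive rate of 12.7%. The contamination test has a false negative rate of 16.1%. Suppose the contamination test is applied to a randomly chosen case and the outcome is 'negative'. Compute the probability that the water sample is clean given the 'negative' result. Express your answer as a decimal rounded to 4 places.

P(¬H | E) ≈ 0.9438

Write H for 'the water sample is contaminated'. Prior odds H:¬H = 0.244/0.756 = 0.32275. For the 'negative' outcome, the likelihood ratio is 0.161/0.873 = 0.18442.
Posterior odds = 0.32275 × 0.18442 = 0.059522, so P(H|E) = 0.059522/(1+0.059522) = 0.0562. Then P(¬H|E) = 1 − 0.0562 = 0.9438.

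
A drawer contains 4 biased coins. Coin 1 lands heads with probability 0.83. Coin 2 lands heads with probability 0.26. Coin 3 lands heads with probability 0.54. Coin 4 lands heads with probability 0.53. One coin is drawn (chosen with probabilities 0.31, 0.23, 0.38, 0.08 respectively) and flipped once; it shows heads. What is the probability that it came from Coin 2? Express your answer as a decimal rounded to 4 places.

Posterior probability ≈ 0.1059

P(heads|C1) = 0.83; P(heads|C2) = 0.26; P(heads|C3) = 0.54; P(heads|C4) = 0.53.
Prior × likelihood for each source: 0.31·0.83=0.2573, 0.23·0.26=0.05980, 0.38·0.54=0.2052, 0.08·0.53=0.04240. Summing gives P(heads) = 0.56470.
P(Coin 2 | heads) = 0.05980 / 0.56470 = 0.1059.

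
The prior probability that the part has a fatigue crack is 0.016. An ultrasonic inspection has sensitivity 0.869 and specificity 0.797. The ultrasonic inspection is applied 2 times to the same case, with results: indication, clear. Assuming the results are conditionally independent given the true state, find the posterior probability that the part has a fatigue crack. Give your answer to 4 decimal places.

Posterior P(H) ≈ 0.0113

Let H be the event that the part has a fatigue crack; start with P(H) = 0.016. P('indication'|H) = 0.869, P('indication'|¬H) = 0.203.
Update on result 1 ('indication'): P(H) ← 0.869·0.0160 / (0.869·0.0160 + 0.203·0.9840) = 0.013904/0.21366 = 0.0651.
Update on result 2 ('clear'): P(H) ← 0.131·0.0651 / (0.131·0.0651 + 0.797·0.9349) = 0.0085250/0.75366 = 0.0113.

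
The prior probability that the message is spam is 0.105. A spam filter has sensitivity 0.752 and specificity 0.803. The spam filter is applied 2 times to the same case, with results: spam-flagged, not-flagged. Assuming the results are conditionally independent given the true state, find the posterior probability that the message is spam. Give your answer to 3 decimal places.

Posterior P(H) ≈ 0.122

With H the event that the message is spam, the joint likelihood of the observed sequence is P(data|H) = 0.752·0.248 = 0.18650 and P(data|¬H) = 0.197·0.803 = 0.15819.
Bayes: P(H|data) = 0.105·0.18650 / (0.105·0.18650 + 0.895·0.15819) = 0.019582/0.16116 = 0.1215.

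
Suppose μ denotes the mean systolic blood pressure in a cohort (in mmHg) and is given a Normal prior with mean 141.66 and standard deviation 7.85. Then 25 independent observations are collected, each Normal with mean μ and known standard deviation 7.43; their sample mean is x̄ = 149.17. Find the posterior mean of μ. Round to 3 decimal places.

With known σ, the Normal prior is conjugate. Weight on the data is w = (n/σ²)/(n/σ² + 1/τ₀²) = 0.452858/(0.452858+0.0162278) = 0.96541.
Posterior mean = w·x̄ + (1−w)·μ₀ = 0.96541·149.17 + 0.034595·141.66 = 148.910.

Posterior mean ≈ 148.910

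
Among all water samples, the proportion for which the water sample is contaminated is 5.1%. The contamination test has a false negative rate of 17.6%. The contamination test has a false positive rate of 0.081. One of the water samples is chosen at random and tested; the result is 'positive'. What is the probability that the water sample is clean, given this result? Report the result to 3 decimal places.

P(¬H | E) ≈ 0.647

Let H be the event that the water sample is contaminated. P(H) = 0.051, so P(¬H) = 0.949. With E the 'positive' result, P(E|H) = 0.824 and P(E|¬H) = 0.081.
P(E) = 0.824·0.051 + 0.081·0.949 = 0.042024 + 0.076869 = 0.11889.
By Bayes' theorem, P(H|E) = 0.042024 / 0.11889 = 0.353. Hence P(¬H|E) = 1 − 0.353 = 0.647.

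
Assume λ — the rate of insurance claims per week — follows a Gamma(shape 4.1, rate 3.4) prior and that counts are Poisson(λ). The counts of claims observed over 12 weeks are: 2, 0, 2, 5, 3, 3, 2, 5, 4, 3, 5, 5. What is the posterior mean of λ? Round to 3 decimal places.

The Poisson likelihood adds the total count to the shape and the number of exposure periods to the rate. Here ∑xᵢ = 39 and n = 12, so shape 4.1→43.1 and rate 3.4→15.4.
Posterior mean = shape/rate = 43.1/15.4 = 2.799.

Posterior mean ≈ 2.799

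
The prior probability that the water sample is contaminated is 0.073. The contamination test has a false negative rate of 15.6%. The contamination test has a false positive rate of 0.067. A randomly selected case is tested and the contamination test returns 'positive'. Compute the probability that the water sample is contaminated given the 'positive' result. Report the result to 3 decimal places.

P(H | E) ≈ 0.498

Write H for 'the water sample is contaminated'. Prior odds H:¬H = 0.073/0.927 = 0.078749. For the 'positive' outcome, the likelihood ratio is 0.844/0.067 = 12.597.
Posterior odds = 0.078749 × 12.597 = 0.99200, so P(H|E) = 0.99200/(1+0.99200) = 0.498.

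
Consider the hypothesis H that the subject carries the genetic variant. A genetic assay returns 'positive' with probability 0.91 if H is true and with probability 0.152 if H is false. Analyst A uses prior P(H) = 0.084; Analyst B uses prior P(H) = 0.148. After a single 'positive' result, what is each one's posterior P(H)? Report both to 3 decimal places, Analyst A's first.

Analyst A: 0.354; Analyst B: 0.510

The likelihood ratio for a 'positive' result is 0.91/0.152 = 5.9868.
Analyst A: prior odds 0.084/0.916 = 0.091703; posterior odds 0.54901; posterior probability 0.354.
Analyst B: prior odds 0.148/0.852 = 0.17371; posterior odds 1.0400; posterior probability 0.510.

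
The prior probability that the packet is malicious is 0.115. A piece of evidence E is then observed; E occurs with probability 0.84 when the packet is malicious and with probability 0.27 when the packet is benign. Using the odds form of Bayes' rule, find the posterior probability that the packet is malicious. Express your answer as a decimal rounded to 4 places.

Prior odds = 0.115/(1−0.115) = 0.12994. In log-odds, ln(0.12994) = -2.0407.
Add log likelihood ratio: ln(3.1111) = 1.1350.
Posterior log-odds = -0.90568, so posterior odds = exp(-0.90568) = 0.40427. Converting, P(H|E) = 0.40427/1.4043 = 0.2879.

Posterior probability ≈ 0.2879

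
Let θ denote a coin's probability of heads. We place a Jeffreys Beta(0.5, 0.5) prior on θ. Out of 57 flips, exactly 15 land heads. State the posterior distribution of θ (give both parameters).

Posterior: Beta(15.5, 42.5)

The binomial likelihood is conjugate to the Beta prior: with 15 successes and 42 failures, the posterior is Beta(0.5+15, 0.5+42) = Beta(15.5, 42.5).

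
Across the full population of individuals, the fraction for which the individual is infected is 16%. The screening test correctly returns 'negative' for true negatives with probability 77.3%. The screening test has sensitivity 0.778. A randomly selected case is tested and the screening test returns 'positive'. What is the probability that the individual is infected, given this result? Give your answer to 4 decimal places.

Let H be the event that the individual is infected. P(H) = 0.16, so P(¬H) = 0.84. With E the 'positive' result, P(E|H) = 0.778 and P(E|¬H) = 0.227.
P(E) = 0.778·0.16 + 0.227·0.84 = 0.12448 + 0.19068 = 0.31516.
By Bayes' theorem, P(H|E) = 0.12448 / 0.31516 = 0.3950.

P(H | E) ≈ 0.3950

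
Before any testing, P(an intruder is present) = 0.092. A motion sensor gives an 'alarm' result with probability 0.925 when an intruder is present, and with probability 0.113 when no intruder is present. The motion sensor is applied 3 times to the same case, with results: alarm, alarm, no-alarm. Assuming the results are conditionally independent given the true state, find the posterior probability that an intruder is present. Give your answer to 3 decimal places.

Posterior P(H) ≈ 0.365

Let H be the event that an intruder is present; start with P(H) = 0.092. P('alarm'|H) = 0.925, P('alarm'|¬H) = 0.113.
Update on result 1 ('alarm'): P(H) ← 0.925·0.0920 / (0.925·0.0920 + 0.113·0.9080) = 0.085100/0.18770 = 0.4534.
Update on result 2 ('alarm'): P(H) ← 0.925·0.4534 / (0.925·0.4534 + 0.113·0.5466) = 0.41937/0.48114 = 0.8716.
Update on result 3 ('no-alarm'): P(H) ← 0.075·0.8716 / (0.075·0.8716 + 0.887·0.1284) = 0.065371/0.17924 = 0.3647.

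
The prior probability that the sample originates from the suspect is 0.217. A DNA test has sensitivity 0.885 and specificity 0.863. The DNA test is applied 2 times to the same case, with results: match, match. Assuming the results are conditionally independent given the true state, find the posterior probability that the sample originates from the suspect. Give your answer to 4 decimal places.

Let H be the event that the sample originates from the suspect; start with P(H) = 0.217. P('match'|H) = 0.885, P('match'|¬H) = 0.137.
Update on result 1 ('match'): P(H) ← 0.885·0.2170 / (0.885·0.2170 + 0.137·0.7830) = 0.19204/0.29932 = 0.6416.
Update on result 2 ('match'): P(H) ← 0.885·0.6416 / (0.885·0.6416 + 0.137·0.3584) = 0.56783/0.61693 = 0.9204.

Posterior P(H) ≈ 0.9204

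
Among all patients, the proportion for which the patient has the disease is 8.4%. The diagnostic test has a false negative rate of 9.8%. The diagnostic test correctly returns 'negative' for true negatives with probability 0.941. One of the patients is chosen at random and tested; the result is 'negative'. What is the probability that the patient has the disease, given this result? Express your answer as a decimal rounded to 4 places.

P(H | E) ≈ 0.0095

Write H for 'the patient has the disease'. Prior odds H:¬H = 0.084/0.916 = 0.091703. For the 'negative' outcome, the likelihood ratio is 0.098/0.941 = 0.10414.
Posterior odds = 0.091703 × 0.10414 = 0.0095504, so P(H|E) = 0.0095504/(1+0.0095504) = 0.0095.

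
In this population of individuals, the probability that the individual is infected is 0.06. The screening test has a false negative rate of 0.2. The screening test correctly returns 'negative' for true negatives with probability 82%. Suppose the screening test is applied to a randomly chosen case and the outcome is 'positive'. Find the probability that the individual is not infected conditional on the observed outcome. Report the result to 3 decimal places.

Let H be the event that the individual is infected. P(H) = 0.06, so P(¬H) = 0.94. With E the 'positive' result, P(E|H) = 0.8 and P(E|¬H) = 0.18.
P(E) = 0.8·0.06 + 0.18·0.94 = 0.048000 + 0.16920 = 0.21720.
By Bayes' theorem, P(H|E) = 0.048000 / 0.21720 = 0.221. Hence P(¬H|E) = 1 − 0.221 = 0.779.

P(¬H | E) ≈ 0.779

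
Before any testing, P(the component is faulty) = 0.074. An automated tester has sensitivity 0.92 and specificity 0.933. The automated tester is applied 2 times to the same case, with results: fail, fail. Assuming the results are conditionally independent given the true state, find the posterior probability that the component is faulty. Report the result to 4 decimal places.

Let H be the event that the component is faulty; start with P(H) = 0.074. P('fail'|H) = 0.92, P('fail'|¬H) = 0.067.
Update on result 1 ('fail'): P(H) ← 0.92·0.0740 / (0.92·0.0740 + 0.067·0.9260) = 0.068080/0.13012 = 0.5232.
Update on result 2 ('fail'): P(H) ← 0.92·0.5232 / (0.92·0.5232 + 0.067·0.4768) = 0.48135/0.51329 = 0.9378.

Posterior P(H) ≈ 0.9378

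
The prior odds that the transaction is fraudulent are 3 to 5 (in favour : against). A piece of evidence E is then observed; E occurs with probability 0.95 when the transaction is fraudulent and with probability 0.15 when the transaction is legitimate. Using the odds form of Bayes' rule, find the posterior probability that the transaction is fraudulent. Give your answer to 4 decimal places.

Posterior probability ≈ 0.7917

Prior odds = 3/5 = 0.60000.
Likelihood ratio for E = 0.95/0.15 = 6.3333.
Posterior odds = prior odds × LR = 3.8000.
Posterior probability = odds/(1+odds) = 3.8000/4.8000 = 0.7917.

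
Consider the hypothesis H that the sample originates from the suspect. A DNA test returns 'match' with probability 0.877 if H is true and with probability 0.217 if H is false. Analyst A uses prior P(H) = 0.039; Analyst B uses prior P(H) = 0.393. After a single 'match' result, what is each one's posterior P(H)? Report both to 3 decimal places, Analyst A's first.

Analyst A: 0.141; Analyst B: 0.724

The likelihood ratio for a 'match' result is 0.877/0.217 = 4.0415.
Analyst A: prior odds 0.039/0.961 = 0.040583; posterior odds 0.16401; posterior probability 0.141.
Analyst B: prior odds 0.393/0.607 = 0.64745; posterior odds 2.6166; posterior probability 0.724.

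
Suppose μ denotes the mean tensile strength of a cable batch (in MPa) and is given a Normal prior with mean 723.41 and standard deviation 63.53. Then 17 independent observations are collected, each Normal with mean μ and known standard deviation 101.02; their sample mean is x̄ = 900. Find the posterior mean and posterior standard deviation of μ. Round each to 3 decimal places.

Prior precision 1/τ₀² = 1/63.53² = 0.00024777; data precision n/σ² = 17/101.02² = 0.00166584.
Posterior precision = 0.00024777 + 0.00166584 = 0.00191361, giving posterior SD = 1/√0.00191361 = 22.860.
Posterior mean = (0.00024777·723.41 + 0.00166584·900) / 0.00191361 = 877.136.

Posterior mean ≈ 877.136; posterior SD ≈ 22.860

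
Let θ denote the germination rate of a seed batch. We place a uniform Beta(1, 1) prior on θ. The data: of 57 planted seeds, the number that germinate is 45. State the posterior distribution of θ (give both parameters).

Posterior: Beta(46, 13)

Observing 45 successes and 12 failures updates Beta(1, 1) by adding the success and failure counts to the two shape parameters: α = 1+45 = 46, β = 1+12 = 13.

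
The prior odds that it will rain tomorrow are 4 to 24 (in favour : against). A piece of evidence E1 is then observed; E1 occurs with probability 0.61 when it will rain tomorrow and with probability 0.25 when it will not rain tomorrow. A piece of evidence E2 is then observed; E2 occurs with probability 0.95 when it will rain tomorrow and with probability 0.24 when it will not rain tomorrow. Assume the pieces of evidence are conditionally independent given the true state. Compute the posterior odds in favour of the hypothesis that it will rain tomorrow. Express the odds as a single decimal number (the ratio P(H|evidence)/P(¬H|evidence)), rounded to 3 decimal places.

Prior odds = 4/24 = 0.16667.
Likelihood ratio for E1 = 0.61/0.25 = 2.4400.
Likelihood ratio for E2 = 0.95/0.24 = 3.9583.
Posterior odds = prior odds × LR₁ × LR₂ = 1.6097.

Posterior odds ≈ 1.610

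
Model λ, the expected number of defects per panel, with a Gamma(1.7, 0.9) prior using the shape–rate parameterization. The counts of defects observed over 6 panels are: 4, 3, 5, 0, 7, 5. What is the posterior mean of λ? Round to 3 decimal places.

Total count ∑xᵢ = 24 over n = 6 panels.
Gamma is conjugate to the Poisson likelihood: posterior is Gamma(shape = 1.7+24 = 25.7, rate = 0.9+6 = 6.9).
Posterior mean = shape/rate = 25.7/6.9 = 3.725.

Posterior mean ≈ 3.725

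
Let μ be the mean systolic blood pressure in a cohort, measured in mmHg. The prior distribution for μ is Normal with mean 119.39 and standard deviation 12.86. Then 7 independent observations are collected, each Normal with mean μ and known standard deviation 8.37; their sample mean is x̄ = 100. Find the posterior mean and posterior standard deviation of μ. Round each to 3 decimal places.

Posterior mean ≈ 101.106; posterior SD ≈ 3.072

Prior precision 1/τ₀² = 1/12.86² = 0.00604669; data precision n/σ² = 7/8.37² = 0.0999188.
Posterior precision = 0.00604669 + 0.0999188 = 0.105965, giving posterior SD = 1/√0.105965 = 3.072.
Posterior mean = (0.00604669·119.39 + 0.0999188·100) / 0.105965 = 101.106.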